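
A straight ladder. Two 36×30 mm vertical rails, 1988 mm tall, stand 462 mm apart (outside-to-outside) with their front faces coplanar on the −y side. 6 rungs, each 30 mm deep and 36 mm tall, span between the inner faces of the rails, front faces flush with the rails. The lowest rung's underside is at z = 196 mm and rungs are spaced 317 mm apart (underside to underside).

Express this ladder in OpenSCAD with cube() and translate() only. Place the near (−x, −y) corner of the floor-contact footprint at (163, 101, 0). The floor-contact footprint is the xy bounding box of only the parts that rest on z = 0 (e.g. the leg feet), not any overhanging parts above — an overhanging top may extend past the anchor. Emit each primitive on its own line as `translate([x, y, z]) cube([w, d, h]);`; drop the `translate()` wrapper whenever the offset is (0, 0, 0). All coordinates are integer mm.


translate([163, 101, 0]) cube([36, 30, 1988]);
translate([589, 101, 0]) cube([36, 30, 1988]);
translate([199, 101, 196]) cube([390, 30, 36]);
translate([199, 101, 513]) cube([390, 30, 36]);
translate([199, 101, 830]) cube([390, 30, 36]);
translate([199, 101, 1147]) cube([390, 30, 36]);
translate([199, 101, 1464]) cube([390, 30, 36]);
translate([199, 101, 1781]) cube([390, 30, 36]);


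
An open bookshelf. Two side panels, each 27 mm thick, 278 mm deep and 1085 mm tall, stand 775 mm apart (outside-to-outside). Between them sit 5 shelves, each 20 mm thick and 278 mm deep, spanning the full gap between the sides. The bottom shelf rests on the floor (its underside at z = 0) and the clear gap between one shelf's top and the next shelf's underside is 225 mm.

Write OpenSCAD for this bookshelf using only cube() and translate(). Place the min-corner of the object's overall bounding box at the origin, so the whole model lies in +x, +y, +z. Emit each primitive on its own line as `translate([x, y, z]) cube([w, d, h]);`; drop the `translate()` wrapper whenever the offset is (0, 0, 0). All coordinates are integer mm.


cube([27, 278, 1085]);
translate([748, 0, 0]) cube([27, 278, 1085]);
translate([27, 0, 0]) cube([721, 278, 20]);
translate([27, 0, 245]) cube([721, 278, 20]);
translate([27, 0, 490]) cube([721, 278, 20]);
translate([27, 0, 735]) cube([721, 278, 20]);
translate([27, 0, 980]) cube([721, 278, 20]);


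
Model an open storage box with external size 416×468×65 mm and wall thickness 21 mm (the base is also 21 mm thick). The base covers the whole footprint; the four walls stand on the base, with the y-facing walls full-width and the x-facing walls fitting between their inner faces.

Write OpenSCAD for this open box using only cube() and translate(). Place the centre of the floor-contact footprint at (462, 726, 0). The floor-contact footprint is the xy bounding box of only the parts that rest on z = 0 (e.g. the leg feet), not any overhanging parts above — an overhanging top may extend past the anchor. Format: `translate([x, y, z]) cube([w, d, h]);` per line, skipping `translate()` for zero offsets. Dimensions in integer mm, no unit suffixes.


translate([254, 492, 0]) cube([416, 468, 21]);
translate([254, 492, 21]) cube([416, 21, 44]);
translate([254, 939, 21]) cube([416, 21, 44]);
translate([254, 513, 21]) cube([21, 426, 44]);
translate([649, 513, 21]) cube([21, 426, 44]);


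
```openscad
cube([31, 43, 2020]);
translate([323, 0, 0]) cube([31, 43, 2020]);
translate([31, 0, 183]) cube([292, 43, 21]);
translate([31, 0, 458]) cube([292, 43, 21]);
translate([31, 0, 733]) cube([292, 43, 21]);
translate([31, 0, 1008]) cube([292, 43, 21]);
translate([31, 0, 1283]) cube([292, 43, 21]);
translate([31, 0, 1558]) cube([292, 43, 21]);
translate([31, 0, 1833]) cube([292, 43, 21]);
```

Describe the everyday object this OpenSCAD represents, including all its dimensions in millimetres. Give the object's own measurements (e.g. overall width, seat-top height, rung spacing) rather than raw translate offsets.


A straight ladder. Two 31×43 mm vertical rails, 2020 mm tall, stand 354 mm apart (outside-to-outside) with their front faces coplanar on the −y side. 7 rungs, each 43 mm deep and 21 mm tall, span between the inner faces of the rails, front faces flush with the rails. The lowest rung's underside is at z = 183 mm and rungs are spaced 275 mm apart (underside to underside).


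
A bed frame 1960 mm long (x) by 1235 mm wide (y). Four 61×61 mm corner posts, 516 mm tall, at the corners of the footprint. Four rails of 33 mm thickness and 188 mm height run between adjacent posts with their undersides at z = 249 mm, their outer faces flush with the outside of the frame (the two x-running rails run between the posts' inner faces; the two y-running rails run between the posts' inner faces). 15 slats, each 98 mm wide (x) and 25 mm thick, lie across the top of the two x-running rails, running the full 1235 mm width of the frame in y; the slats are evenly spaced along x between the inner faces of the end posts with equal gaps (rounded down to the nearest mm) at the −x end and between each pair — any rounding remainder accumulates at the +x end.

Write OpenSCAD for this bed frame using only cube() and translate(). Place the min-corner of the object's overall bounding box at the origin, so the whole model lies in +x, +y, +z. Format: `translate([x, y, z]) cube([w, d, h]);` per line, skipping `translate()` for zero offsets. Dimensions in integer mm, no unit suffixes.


cube([61, 61, 516]);
translate([0, 1174, 0]) cube([61, 61, 516]);
translate([1899, 0, 0]) cube([61, 61, 516]);
translate([1899, 1174, 0]) cube([61, 61, 516]);
translate([61, 0, 249]) cube([1838, 33, 188]);
translate([61, 1202, 249]) cube([1838, 33, 188]);
translate([0, 61, 249]) cube([33, 1113, 188]);
translate([1927, 61, 249]) cube([33, 1113, 188]);
translate([84, 0, 437]) cube([98, 1235, 25]);
translate([205, 0, 437]) cube([98, 1235, 25]);
translate([326, 0, 437]) cube([98, 1235, 25]);
translate([447, 0, 437]) cube([98, 1235, 25]);
translate([568, 0, 437]) cube([98, 1235, 25]);
translate([689, 0, 437]) cube([98, 1235, 25]);
translate([810, 0, 437]) cube([98, 1235, 25]);
translate([931, 0, 437]) cube([98, 1235, 25]);
translate([1052, 0, 437]) cube([98, 1235, 25]);
translate([1173, 0, 437]) cube([98, 1235, 25]);
translate([1294, 0, 437]) cube([98, 1235, 25]);
translate([1415, 0, 437]) cube([98, 1235, 25]);
translate([1536, 0, 437]) cube([98, 1235, 25]);
translate([1657, 0, 437]) cube([98, 1235, 25]);
translate([1778, 0, 437]) cube([98, 1235, 25]);


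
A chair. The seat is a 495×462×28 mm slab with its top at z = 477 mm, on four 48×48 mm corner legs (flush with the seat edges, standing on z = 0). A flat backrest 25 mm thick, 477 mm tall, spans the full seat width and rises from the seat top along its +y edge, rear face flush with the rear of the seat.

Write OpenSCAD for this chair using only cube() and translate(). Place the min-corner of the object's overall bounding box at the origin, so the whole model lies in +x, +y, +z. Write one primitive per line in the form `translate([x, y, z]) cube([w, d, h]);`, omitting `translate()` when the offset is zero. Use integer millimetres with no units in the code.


// leg_h = 477 - 28 = 449
translate([0, 0, 449]) cube([495, 462, 28]);
cube([48, 48, 449]);
translate([447, 0, 0]) cube([48, 48, 449]);
translate([0, 414, 0]) cube([48, 48, 449]);
translate([447, 414, 0]) cube([48, 48, 449]);
translate([0, 437, 477]) cube([495, 25, 477]);


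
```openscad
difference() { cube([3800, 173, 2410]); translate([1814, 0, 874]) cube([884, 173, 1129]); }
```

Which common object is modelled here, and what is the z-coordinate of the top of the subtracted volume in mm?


A wall with a window opening. The window head height is 2003 mm.

A wall with a rectangular opening subtracted — a window. Sill at z = 874, opening 1129 mm tall, so the head is at 874 + 1129 = 2003 mm.


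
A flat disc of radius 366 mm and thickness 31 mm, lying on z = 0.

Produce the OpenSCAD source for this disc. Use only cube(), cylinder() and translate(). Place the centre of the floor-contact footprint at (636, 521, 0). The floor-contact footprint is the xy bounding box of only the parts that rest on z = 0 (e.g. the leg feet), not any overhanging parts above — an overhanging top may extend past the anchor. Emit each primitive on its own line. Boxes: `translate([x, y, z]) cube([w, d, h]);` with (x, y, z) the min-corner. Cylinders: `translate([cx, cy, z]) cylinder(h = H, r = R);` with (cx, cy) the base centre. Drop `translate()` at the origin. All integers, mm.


translate([636, 521, 0]) cylinder(h = 31, r = 366);


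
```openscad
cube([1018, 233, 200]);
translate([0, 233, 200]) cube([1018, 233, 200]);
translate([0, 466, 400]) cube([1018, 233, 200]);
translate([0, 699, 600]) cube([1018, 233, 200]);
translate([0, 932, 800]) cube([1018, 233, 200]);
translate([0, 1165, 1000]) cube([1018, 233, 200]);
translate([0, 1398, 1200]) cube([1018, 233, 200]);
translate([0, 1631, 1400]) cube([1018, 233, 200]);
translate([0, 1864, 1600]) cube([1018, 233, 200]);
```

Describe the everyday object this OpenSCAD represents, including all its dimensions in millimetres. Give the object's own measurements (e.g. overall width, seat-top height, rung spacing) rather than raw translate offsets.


A straight staircase of 9 solid steps. Each step is 1018 mm wide (x), 233 mm deep (y, the going) and 200 mm tall (the rise). The first step rests on the floor; each subsequent step sits one going further in +y and one rise higher in +z, directly behind and above the previous step with no overlap.


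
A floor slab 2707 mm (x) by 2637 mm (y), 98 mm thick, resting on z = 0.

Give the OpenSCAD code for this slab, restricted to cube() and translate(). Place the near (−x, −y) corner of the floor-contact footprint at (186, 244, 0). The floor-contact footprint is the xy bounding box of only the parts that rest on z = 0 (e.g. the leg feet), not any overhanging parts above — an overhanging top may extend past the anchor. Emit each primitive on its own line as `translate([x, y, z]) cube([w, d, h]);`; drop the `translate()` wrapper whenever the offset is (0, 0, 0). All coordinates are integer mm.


translate([186, 244, 0]) cube([2707, 2637, 98]);


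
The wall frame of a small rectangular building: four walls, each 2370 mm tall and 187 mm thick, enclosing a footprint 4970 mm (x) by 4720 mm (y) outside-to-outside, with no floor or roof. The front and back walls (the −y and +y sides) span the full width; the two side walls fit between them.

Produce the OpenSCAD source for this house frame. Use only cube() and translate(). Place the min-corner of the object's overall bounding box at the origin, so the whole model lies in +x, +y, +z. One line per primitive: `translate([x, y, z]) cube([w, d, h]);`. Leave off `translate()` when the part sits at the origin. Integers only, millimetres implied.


cube([4970, 187, 2370]);
translate([0, 4533, 0]) cube([4970, 187, 2370]);
translate([0, 187, 0]) cube([187, 4346, 2370]);
translate([4783, 187, 0]) cube([187, 4346, 2370]);


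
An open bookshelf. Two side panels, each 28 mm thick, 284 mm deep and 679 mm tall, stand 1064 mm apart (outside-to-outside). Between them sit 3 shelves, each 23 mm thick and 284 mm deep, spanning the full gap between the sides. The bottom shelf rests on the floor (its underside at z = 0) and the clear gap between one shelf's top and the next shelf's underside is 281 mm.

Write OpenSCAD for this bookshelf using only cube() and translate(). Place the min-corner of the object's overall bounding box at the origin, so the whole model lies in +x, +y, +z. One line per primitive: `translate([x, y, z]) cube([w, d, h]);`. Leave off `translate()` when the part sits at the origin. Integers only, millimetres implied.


cube([28, 284, 679]);
translate([1036, 0, 0]) cube([28, 284, 679]);
translate([28, 0, 0]) cube([1008, 284, 23]);
translate([28, 0, 304]) cube([1008, 284, 23]);
translate([28, 0, 608]) cube([1008, 284, 23]);


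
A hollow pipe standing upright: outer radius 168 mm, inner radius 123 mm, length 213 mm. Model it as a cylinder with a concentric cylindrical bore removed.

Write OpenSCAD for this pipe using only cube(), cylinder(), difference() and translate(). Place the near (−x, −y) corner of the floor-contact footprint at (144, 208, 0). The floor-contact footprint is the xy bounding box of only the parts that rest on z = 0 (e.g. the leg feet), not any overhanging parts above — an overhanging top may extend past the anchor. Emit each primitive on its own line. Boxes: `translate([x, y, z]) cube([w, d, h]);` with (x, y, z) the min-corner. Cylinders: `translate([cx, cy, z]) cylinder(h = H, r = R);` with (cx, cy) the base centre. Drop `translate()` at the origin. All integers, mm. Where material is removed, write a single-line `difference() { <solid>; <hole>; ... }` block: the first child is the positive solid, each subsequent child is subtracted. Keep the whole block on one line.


difference() { translate([312, 376, 0]) cylinder(h = 213, r = 168); translate([312, 376, 0]) cylinder(h = 213, r = 123); }


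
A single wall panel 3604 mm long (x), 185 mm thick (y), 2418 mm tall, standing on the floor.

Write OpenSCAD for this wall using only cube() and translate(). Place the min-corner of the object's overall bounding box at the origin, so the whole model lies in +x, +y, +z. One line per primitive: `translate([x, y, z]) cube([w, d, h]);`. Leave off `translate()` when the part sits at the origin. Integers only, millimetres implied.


cube([3604, 185, 2418]);


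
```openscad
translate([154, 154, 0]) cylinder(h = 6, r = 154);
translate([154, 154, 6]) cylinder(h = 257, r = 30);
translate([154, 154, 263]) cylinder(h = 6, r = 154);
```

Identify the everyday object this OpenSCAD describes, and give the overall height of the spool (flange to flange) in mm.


A spool. The overall height is 269 mm.

Three coaxial cylinders, large–small–large — a spool. Two 6 mm flanges and a 257 mm core give 6 + 257 + 6 = 269 mm.


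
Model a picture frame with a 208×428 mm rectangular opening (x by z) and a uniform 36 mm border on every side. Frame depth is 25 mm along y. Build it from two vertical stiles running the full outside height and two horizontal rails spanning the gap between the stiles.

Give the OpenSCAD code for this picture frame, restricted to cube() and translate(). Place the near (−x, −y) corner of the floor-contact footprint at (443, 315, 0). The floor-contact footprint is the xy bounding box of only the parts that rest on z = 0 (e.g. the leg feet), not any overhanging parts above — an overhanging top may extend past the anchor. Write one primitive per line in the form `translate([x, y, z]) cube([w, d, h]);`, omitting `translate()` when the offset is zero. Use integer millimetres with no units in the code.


translate([443, 315, 0]) cube([36, 25, 500]);
translate([687, 315, 0]) cube([36, 25, 500]);
translate([479, 315, 0]) cube([208, 25, 36]);
translate([479, 315, 464]) cube([208, 25, 36]);


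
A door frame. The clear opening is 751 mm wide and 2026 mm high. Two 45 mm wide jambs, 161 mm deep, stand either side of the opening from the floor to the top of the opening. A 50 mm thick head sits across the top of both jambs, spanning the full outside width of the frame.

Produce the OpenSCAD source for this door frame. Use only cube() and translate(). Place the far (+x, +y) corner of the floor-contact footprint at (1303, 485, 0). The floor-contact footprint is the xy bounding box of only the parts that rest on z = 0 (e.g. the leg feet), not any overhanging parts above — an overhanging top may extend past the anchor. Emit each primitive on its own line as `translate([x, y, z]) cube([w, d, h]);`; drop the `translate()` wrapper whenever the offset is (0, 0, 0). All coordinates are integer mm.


translate([462, 324, 0]) cube([45, 161, 2026]);
translate([1258, 324, 0]) cube([45, 161, 2026]);
translate([462, 324, 2026]) cube([841, 161, 50]);


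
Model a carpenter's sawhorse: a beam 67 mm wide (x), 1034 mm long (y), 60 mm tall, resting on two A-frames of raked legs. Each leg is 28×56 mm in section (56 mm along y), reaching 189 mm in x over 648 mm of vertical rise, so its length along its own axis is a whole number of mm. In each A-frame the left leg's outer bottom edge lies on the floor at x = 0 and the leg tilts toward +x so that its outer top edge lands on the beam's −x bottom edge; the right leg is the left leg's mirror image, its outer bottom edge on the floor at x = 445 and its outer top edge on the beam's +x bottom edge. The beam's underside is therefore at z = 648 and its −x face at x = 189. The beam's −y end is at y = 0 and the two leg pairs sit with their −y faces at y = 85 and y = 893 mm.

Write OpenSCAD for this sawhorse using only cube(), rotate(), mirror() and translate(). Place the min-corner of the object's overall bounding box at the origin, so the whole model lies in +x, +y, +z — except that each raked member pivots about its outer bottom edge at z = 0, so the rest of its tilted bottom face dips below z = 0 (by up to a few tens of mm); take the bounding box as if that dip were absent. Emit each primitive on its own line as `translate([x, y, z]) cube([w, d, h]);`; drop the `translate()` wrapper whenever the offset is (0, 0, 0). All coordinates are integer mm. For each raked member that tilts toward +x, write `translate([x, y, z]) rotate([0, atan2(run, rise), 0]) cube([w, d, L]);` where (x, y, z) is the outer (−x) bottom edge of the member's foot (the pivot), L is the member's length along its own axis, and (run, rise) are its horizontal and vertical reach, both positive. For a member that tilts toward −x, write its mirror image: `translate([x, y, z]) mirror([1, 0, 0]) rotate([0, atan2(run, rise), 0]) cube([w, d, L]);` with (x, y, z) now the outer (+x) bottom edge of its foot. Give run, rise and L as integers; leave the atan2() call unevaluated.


// leg length = √(189² + 648²) = 675
// right-leg outer foot x = 2·189 + 67 = 445
// beam min-corner = (189, 0, 648)
translate([189, 0, 648]) cube([67, 1034, 60]);
translate([0, 85, 0]) rotate([0, atan2(189, 648), 0]) cube([28, 56, 675]);
translate([445, 85, 0]) mirror([1, 0, 0]) rotate([0, atan2(189, 648), 0]) cube([28, 56, 675]);
translate([0, 893, 0]) rotate([0, atan2(189, 648), 0]) cube([28, 56, 675]);
translate([445, 893, 0]) mirror([1, 0, 0]) rotate([0, atan2(189, 648), 0]) cube([28, 56, 675]);


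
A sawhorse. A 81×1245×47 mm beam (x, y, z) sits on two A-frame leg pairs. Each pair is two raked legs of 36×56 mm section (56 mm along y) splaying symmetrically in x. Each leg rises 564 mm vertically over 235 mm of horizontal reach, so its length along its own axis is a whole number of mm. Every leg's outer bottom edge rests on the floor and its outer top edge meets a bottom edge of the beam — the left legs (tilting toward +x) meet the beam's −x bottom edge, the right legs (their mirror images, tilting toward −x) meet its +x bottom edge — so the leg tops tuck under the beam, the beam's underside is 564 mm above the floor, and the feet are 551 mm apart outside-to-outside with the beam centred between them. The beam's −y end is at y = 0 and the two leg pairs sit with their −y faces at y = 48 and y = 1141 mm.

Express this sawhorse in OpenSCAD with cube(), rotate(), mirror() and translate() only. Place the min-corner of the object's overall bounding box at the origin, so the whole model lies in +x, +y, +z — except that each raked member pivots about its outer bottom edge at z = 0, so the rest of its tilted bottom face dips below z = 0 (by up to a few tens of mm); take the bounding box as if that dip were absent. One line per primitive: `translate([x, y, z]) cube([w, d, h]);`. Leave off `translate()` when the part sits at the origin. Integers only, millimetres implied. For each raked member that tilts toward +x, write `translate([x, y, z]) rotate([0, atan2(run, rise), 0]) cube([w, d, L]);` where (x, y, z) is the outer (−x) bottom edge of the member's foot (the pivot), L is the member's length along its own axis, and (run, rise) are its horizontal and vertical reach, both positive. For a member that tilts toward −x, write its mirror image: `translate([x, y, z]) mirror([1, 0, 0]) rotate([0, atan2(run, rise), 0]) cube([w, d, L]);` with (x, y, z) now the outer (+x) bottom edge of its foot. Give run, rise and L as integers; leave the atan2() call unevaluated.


translate([235, 0, 564]) cube([81, 1245, 47]);
translate([0, 48, 0]) rotate([0, atan2(235, 564), 0]) cube([36, 56, 611]);
translate([551, 48, 0]) mirror([1, 0, 0]) rotate([0, atan2(235, 564), 0]) cube([36, 56, 611]);
translate([0, 1141, 0]) rotate([0, atan2(235, 564), 0]) cube([36, 56, 611]);
translate([551, 1141, 0]) mirror([1, 0, 0]) rotate([0, atan2(235, 564), 0]) cube([36, 56, 611]);


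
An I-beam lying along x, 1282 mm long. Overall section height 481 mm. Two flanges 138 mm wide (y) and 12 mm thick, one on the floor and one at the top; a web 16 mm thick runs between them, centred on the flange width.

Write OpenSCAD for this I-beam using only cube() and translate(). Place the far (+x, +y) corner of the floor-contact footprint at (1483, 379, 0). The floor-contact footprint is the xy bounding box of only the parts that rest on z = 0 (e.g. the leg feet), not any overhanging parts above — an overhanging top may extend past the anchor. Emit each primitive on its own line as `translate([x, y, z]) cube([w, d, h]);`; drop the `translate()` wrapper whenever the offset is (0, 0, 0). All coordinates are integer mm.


translate([201, 241, 0]) cube([1282, 138, 12]);
translate([201, 302, 12]) cube([1282, 16, 457]);
translate([201, 241, 469]) cube([1282, 138, 12]);


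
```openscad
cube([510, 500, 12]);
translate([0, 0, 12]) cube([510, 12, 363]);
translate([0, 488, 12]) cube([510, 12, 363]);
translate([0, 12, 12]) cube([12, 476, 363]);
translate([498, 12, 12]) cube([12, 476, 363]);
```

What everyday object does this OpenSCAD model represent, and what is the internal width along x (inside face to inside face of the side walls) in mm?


An open box. The internal width is 486 mm.

A 510×500 base slab with four walls standing on it — an open box. The base is 510 mm wide and the walls are 12 mm thick, so the internal width is 510 − 2 × 12 = 486 mm.


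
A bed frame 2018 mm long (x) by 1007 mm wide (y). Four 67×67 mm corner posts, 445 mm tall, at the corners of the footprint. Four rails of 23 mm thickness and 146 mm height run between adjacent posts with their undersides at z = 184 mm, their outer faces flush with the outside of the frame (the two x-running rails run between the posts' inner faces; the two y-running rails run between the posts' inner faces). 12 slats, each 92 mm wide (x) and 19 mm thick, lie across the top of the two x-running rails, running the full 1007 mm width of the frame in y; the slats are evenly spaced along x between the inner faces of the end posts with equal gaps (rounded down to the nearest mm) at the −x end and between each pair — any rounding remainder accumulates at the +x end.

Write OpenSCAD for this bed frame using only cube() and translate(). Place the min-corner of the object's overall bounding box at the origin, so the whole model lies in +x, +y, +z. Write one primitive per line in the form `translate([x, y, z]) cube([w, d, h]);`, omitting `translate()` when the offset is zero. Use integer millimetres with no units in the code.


// slat z = rail_z + rail_h = 184 + 146 = 330
// slat gap = ⌊(1884 − 12·92) / 13⌋ = 60
cube([67, 67, 445]);
translate([0, 940, 0]) cube([67, 67, 445]);
translate([1951, 0, 0]) cube([67, 67, 445]);
translate([1951, 940, 0]) cube([67, 67, 445]);
translate([67, 0, 184]) cube([1884, 23, 146]);
translate([67, 984, 184]) cube([1884, 23, 146]);
translate([0, 67, 184]) cube([23, 873, 146]);
translate([1995, 67, 184]) cube([23, 873, 146]);
translate([127, 0, 330]) cube([92, 1007, 19]);
translate([279, 0, 330]) cube([92, 1007, 19]);
translate([431, 0, 330]) cube([92, 1007, 19]);
translate([583, 0, 330]) cube([92, 1007, 19]);
translate([735, 0, 330]) cube([92, 1007, 19]);
translate([887, 0, 330]) cube([92, 1007, 19]);
translate([1039, 0, 330]) cube([92, 1007, 19]);
translate([1191, 0, 330]) cube([92, 1007, 19]);
translate([1343, 0, 330]) cube([92, 1007, 19]);
translate([1495, 0, 330]) cube([92, 1007, 19]);
translate([1647, 0, 330]) cube([92, 1007, 19]);
translate([1799, 0, 330]) cube([92, 1007, 19]);


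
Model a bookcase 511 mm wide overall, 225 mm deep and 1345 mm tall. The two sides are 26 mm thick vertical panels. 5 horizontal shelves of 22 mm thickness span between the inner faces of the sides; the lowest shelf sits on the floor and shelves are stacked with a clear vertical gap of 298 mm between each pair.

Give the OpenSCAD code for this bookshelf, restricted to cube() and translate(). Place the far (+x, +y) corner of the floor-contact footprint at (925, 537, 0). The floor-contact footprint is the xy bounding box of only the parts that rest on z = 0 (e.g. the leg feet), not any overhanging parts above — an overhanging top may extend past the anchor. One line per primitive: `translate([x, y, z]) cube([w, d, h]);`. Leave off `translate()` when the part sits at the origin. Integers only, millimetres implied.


translate([414, 312, 0]) cube([26, 225, 1345]);
translate([899, 312, 0]) cube([26, 225, 1345]);
translate([440, 312, 0]) cube([459, 225, 22]);
translate([440, 312, 320]) cube([459, 225, 22]);
translate([440, 312, 640]) cube([459, 225, 22]);
translate([440, 312, 960]) cube([459, 225, 22]);
translate([440, 312, 1280]) cube([459, 225, 22]);


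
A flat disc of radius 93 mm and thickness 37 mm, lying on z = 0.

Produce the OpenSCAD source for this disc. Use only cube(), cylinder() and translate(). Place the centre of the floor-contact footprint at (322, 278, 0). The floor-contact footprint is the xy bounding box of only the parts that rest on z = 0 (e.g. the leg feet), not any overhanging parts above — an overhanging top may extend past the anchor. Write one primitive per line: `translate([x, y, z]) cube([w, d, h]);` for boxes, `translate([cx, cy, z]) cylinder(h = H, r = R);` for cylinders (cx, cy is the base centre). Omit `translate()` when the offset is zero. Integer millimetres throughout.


translate([322, 278, 0]) cylinder(h = 37, r = 93);


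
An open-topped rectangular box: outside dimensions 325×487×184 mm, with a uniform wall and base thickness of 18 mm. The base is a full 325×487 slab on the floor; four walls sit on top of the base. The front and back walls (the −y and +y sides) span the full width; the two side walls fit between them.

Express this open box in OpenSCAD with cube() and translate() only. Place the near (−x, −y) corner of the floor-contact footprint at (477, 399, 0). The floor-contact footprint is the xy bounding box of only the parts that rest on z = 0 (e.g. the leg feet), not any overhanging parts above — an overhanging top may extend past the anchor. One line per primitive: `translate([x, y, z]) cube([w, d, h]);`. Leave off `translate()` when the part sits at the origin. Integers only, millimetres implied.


translate([477, 399, 0]) cube([325, 487, 18]);
translate([477, 399, 18]) cube([325, 18, 166]);
translate([477, 868, 18]) cube([325, 18, 166]);
translate([477, 417, 18]) cube([18, 451, 166]);
translate([784, 417, 18]) cube([18, 451, 166]);


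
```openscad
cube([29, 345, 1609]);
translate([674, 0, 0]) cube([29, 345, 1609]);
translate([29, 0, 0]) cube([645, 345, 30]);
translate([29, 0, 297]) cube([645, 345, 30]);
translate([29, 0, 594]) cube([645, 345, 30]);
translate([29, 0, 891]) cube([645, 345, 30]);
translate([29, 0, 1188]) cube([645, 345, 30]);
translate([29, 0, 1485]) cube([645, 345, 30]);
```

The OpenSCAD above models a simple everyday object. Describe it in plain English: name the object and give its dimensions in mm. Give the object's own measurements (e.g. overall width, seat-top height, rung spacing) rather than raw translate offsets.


An open bookshelf. Two side panels, each 29 mm thick, 345 mm deep and 1609 mm tall, stand 703 mm apart (outside-to-outside). Between them sit 6 shelves, each 30 mm thick and 345 mm deep, spanning the full gap between the sides. The bottom shelf rests on the floor (its underside at z = 0) and the clear gap between one shelf's top and the next shelf's underside is 267 mm.


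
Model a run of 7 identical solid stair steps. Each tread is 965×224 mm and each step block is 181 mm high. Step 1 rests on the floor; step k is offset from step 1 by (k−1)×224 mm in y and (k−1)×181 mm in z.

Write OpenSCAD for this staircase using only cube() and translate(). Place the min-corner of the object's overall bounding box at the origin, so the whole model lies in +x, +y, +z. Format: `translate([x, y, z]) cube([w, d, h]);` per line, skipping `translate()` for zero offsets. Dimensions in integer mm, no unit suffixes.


cube([965, 224, 181]);
translate([0, 224, 181]) cube([965, 224, 181]);
translate([0, 448, 362]) cube([965, 224, 181]);
translate([0, 672, 543]) cube([965, 224, 181]);
translate([0, 896, 724]) cube([965, 224, 181]);
translate([0, 1120, 905]) cube([965, 224, 181]);
translate([0, 1344, 1086]) cube([965, 224, 181]);


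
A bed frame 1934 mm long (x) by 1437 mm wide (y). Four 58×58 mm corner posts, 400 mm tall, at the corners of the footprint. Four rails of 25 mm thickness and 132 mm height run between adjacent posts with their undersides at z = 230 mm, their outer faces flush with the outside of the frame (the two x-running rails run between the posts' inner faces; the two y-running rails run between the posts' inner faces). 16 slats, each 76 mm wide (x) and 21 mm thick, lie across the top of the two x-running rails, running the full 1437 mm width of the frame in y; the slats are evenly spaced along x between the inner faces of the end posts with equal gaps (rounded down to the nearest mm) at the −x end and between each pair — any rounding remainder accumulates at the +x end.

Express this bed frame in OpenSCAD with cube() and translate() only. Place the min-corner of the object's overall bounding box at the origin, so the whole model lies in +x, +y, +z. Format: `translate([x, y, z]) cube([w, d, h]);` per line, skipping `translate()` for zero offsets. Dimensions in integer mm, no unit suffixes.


cube([58, 58, 400]);
translate([0, 1379, 0]) cube([58, 58, 400]);
translate([1876, 0, 0]) cube([58, 58, 400]);
translate([1876, 1379, 0]) cube([58, 58, 400]);
translate([58, 0, 230]) cube([1818, 25, 132]);
translate([58, 1412, 230]) cube([1818, 25, 132]);
translate([0, 58, 230]) cube([25, 1321, 132]);
translate([1909, 58, 230]) cube([25, 1321, 132]);
translate([93, 0, 362]) cube([76, 1437, 21]);
translate([204, 0, 362]) cube([76, 1437, 21]);
translate([315, 0, 362]) cube([76, 1437, 21]);
translate([426, 0, 362]) cube([76, 1437, 21]);
translate([537, 0, 362]) cube([76, 1437, 21]);
translate([648, 0, 362]) cube([76, 1437, 21]);
translate([759, 0, 362]) cube([76, 1437, 21]);
translate([870, 0, 362]) cube([76, 1437, 21]);
translate([981, 0, 362]) cube([76, 1437, 21]);
translate([1092, 0, 362]) cube([76, 1437, 21]);
translate([1203, 0, 362]) cube([76, 1437, 21]);
translate([1314, 0, 362]) cube([76, 1437, 21]);
translate([1425, 0, 362]) cube([76, 1437, 21]);
translate([1536, 0, 362]) cube([76, 1437, 21]);
translate([1647, 0, 362]) cube([76, 1437, 21]);
translate([1758, 0, 362]) cube([76, 1437, 21]);


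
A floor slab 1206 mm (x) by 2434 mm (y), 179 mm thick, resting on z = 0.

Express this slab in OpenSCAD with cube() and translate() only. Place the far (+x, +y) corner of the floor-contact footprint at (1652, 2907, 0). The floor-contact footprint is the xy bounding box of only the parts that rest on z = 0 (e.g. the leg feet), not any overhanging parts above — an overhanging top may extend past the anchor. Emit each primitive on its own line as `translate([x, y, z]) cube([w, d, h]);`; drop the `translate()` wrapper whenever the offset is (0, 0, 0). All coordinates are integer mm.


translate([446, 473, 0]) cube([1206, 2434, 179]);


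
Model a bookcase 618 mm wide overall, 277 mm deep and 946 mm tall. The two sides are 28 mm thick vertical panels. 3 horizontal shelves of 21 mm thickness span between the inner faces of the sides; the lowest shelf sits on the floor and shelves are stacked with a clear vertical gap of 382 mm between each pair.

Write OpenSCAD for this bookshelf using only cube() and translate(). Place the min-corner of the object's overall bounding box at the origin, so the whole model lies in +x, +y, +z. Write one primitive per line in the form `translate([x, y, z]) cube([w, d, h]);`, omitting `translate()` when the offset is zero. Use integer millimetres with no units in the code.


cube([28, 277, 946]);
translate([590, 0, 0]) cube([28, 277, 946]);
translate([28, 0, 0]) cube([562, 277, 21]);
translate([28, 0, 403]) cube([562, 277, 21]);
translate([28, 0, 806]) cube([562, 277, 21]);


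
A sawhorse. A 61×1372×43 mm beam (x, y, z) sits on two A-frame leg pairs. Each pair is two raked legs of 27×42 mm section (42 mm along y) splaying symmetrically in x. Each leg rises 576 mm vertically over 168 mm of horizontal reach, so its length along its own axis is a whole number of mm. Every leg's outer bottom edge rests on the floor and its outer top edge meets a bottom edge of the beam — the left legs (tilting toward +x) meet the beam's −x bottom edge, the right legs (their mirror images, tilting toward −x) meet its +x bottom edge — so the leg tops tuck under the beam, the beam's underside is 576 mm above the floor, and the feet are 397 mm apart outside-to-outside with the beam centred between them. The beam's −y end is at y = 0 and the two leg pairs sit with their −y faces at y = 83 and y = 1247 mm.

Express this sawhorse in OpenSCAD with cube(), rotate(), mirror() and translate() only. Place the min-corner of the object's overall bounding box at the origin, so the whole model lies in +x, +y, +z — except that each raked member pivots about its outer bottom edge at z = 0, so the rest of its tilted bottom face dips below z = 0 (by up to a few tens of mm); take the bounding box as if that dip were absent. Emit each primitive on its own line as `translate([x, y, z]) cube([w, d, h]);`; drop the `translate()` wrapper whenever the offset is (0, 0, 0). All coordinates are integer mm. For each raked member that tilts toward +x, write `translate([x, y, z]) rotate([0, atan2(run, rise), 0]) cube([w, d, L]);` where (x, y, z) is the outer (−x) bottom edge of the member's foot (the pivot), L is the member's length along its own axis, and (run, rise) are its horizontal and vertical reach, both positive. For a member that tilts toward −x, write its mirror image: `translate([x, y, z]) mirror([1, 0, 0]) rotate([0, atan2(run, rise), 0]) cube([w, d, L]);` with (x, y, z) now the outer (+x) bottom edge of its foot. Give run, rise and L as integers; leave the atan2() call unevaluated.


// leg length = √(168² + 576²) = 600
// right-leg outer foot x = 2·168 + 61 = 397
// beam min-corner = (168, 0, 576)
translate([168, 0, 576]) cube([61, 1372, 43]);
translate([0, 83, 0]) rotate([0, atan2(168, 576), 0]) cube([27, 42, 600]);
translate([397, 83, 0]) mirror([1, 0, 0]) rotate([0, atan2(168, 576), 0]) cube([27, 42, 600]);
translate([0, 1247, 0]) rotate([0, atan2(168, 576), 0]) cube([27, 42, 600]);
translate([397, 1247, 0]) mirror([1, 0, 0]) rotate([0, atan2(168, 576), 0]) cube([27, 42, 600]);


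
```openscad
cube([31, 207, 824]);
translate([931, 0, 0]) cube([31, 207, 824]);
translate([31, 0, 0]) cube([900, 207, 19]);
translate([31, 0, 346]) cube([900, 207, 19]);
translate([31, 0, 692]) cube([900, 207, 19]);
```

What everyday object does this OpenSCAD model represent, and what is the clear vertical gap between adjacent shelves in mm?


A bookshelf. The clear shelf gap is 327 mm.

Two tall side panels with 3 horizontal boards between them — a bookshelf. The first two shelf undersides are at z = 0 and z = 346; with shelf thickness 19, the clear gap is 346 − 0 − 19 = 327 mm.


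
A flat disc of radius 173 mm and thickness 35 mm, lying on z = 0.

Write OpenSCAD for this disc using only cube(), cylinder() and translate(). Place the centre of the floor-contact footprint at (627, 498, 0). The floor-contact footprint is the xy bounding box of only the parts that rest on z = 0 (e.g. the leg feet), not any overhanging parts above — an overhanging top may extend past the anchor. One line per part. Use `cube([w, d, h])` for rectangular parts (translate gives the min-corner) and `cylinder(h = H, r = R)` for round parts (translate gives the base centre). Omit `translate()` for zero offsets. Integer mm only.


translate([627, 498, 0]) cylinder(h = 35, r = 173);


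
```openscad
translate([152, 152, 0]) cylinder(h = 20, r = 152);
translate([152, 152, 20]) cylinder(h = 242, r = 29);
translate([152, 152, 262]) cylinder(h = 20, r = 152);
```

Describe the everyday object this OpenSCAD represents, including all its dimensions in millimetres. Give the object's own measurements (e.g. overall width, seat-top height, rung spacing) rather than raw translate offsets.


A spool: two coaxial disc flanges of radius 152 mm and thickness 20 mm, joined by a core cylinder of radius 29 mm and height 242 mm. The lower flange rests on z = 0 and the three cylinders share a vertical axis.


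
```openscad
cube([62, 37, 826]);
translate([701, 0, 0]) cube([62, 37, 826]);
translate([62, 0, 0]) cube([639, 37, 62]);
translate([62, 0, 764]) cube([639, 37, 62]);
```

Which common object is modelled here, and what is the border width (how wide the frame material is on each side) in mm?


A picture frame. The border width is 62 mm.

Four thin pieces enclosing a rectangular opening — a picture frame. The two full-height stiles are 826 mm tall; the top rail sits at z = 764 and is 62 mm tall, so the border above the opening is 826 − 764 = 62 mm, matching the stile x-width.


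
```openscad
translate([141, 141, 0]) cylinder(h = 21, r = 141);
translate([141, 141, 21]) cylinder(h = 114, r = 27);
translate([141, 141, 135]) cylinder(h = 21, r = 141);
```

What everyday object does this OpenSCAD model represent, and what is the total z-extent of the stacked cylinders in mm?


A spool. The overall height is 156 mm.

Three coaxial cylinders, large–small–large — a spool. Two 21 mm flanges and a 114 mm core give 21 + 114 + 21 = 156 mm.


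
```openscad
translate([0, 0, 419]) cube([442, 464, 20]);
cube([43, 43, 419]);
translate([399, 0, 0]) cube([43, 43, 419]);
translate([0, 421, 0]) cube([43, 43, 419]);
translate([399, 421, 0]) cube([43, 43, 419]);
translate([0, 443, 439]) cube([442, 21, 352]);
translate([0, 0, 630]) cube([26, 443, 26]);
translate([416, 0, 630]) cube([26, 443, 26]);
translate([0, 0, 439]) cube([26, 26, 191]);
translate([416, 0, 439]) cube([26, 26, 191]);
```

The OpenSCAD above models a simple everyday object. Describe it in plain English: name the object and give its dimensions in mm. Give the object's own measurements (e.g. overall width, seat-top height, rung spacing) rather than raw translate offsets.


A chair. The seat is a 442×464×20 mm slab with its top at z = 439 mm, on four 43×43 mm corner legs (flush with the seat edges, standing on z = 0). A flat backrest 21 mm thick, 352 mm tall, spans the full seat width and rises from the seat top along its +y edge, rear face flush with the rear of the seat. Two armrests of 26×26 mm section run along each side from the seat's front edge to the front of the backrest, top faces 217 mm above the seat top and outer faces flush with the seat's x-edges; a 26×26 mm post under the front of each armrest stands on the seat at the front corner.


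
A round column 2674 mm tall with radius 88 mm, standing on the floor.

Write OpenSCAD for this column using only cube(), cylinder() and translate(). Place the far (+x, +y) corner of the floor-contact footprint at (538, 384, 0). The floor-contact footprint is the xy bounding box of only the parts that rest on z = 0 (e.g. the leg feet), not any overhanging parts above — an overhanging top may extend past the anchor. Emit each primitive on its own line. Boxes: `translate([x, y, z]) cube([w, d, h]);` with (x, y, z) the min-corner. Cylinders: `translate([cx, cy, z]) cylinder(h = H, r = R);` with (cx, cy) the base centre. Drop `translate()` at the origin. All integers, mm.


translate([450, 296, 0]) cylinder(h = 2674, r = 88);
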